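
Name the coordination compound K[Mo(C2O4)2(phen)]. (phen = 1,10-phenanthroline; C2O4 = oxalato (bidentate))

The 1 potassium counter-ion carries a total charge of +1, so each complex ion is 1−.
Ligand charges: 1×1,10-phenanthroline (neutral), 2×oxalato (-2 each); total -4. So Mo + (-4) = 1−, giving Mo = +3.
Ligands are named alphabetically: oxalato before phenanthroline.
The complex ion is anionic, so molybdenum takes the -ate form molybdate(III).

potassium dioxalato(1,10-phenanthroline)molybdate(III)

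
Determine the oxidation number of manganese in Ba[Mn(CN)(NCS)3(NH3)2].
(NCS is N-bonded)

+2

1 barium outside the brackets (+2 each) → the complex ion is 2−.
Ligand charges: 3×NCS = -3; 1×CN = -1; 2×NH3 neutral; sum -4.
Mn + (-4) = 2− ⇒ Mn is +2.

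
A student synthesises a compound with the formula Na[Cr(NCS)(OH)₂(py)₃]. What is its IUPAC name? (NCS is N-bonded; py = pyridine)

sodium dihydroxoisothiocyanatotris(pyridine)chromate(II)

The 1 sodium counter-ion carries a total charge of +1, so each complex ion is 1−.
Ligand charges: 1×isothiocyanato (-1 each), 3×pyridine (neutral), 2×hydroxo (-1 each); total -3. So Cr + (-3) = 1−, giving Cr = +2.
The complex ion is anionic, so chromium takes the -ate form chromate(II).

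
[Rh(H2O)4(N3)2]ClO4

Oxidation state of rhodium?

+3

1 perchlorate outside the brackets (-1 each) → the complex ion is 1+.
Ligand charges: 2×N3 = -2; 4×H2O neutral; sum -2.
Rh + (-2) = 1+ ⇒ Rh is +3.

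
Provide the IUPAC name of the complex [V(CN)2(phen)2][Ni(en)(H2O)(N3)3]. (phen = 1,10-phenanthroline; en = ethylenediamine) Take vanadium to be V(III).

Both ions are complex: the cation is named first with the plain metal name, the anion second with the -ate form; each ion's ligands are alphabetised independently.
V is given as +3; the cation's ligand charges sum to -2, so the complex cation is 1+.
A 1:1 salt means the anion carries the equal and opposite charge, 1−.
Anion: ligand charges sum to -3; for the ion to be 1−, Ni = +2.

dicyanobis(1,10-phenanthroline)vanadium(III) aquatriazido(ethylenediamine)nickelate(II)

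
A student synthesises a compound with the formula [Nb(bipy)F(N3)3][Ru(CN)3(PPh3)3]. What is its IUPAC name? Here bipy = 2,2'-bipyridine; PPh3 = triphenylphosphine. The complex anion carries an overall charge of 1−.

triazido(2,2'-bipyridine)fluoroniobium(V) tricyanotris(triphenylphosphine)ruthenate(II)

Both ions are complex: the cation is named first with the plain metal name, the anion second with the -ate form; each ion's ligands are alphabetised independently.
The complex anion is given as 1−; its ligand charges sum to -3, so Ru = +2.
A 1:1 salt means the cation carries the equal and opposite charge, 1+.
Cation: ligand charges sum to -4; for the ion to be 1+, Nb = +5.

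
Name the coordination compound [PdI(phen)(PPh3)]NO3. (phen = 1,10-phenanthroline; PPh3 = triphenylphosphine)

The 1 nitrate counter-ion carries a total charge of -1, so each complex ion is 1+.
Ligand charges: 1×iodo (-1 each), 1×1,10-phenanthroline (neutral), 1×triphenylphosphine (neutral); total -1. So Pd + (-1) = 1+, giving Pd = +2.
Ligands are named alphabetically: iodo before phenanthroline before triphenylphosphine.

iodo(1,10-phenanthroline)(triphenylphosphine)palladium(II) nitrate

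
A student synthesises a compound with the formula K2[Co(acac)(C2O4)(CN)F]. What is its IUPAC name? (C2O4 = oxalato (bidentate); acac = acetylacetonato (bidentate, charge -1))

The 2 potassium counter-ions carry a total charge of +2, so each complex ion is 2−.
Ligand charges: 1×fluoro (-1 each), 1×oxalato (-2 each), 1×cyano (-1 each), 1×acetylacetonato (-1 each); total -5. So Co + (-5) = 2−, giving Co = +3.
Ligands are named alphabetically: acetylacetonato before cyano before fluoro before oxalato.
The complex ion is anionic, so cobalt takes the -ate form cobaltate(III).

potassium (acetylacetonato)cyanofluorooxalatocobaltate(III)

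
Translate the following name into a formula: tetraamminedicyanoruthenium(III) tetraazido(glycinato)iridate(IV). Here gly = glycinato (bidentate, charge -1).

[Ru(CN)2(NH3)4][Ir(gly)(N3)4]

Cation [Ru…]: ligand charges -2, Ru(III) ⇒ ion charge 1+.
Anion [Ir…]: ligand charges -5, Ir(IV) ⇒ ion charge 1−.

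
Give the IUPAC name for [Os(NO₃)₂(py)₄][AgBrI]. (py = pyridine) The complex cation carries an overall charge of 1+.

Both ions are complex: the cation is named first with the plain metal name, the anion second with the -ate form; each ion's ligands are alphabetised independently.
The complex cation is given as 1+; its ligand charges sum to -2, so Os = +3.
A 1:1 salt means the anion carries the equal and opposite charge, 1−.
Anion: ligand charges sum to -2; for the ion to be 1−, Ag = +1.

dinitratotetrakis(pyridine)osmium(III) bromoiodoargentate(I)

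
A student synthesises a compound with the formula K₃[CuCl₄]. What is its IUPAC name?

potassium tetrachlorocuprate(I)

The 3 potassium counter-ions carry a total charge of +3, so each complex ion is 3−.
Ligand charges: 4×chloro (-1 each); total -4. So Cu + (-4) = 3−, giving Cu = +1.
The complex ion is anionic, so copper takes the -ate form cuprate(I).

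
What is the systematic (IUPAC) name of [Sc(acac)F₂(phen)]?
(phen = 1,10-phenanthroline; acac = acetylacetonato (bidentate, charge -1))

There is no counter-ion, so the complex is neutral overall.
Ligand charges: 1×1,10-phenanthroline (neutral), 2×fluoro (-1 each), 1×acetylacetonato (-1 each); total -3. So Sc + (-3) = 0, giving Sc = +3.
Ligands are named alphabetically: acetylacetonato before fluoro before phenanthroline.

(acetylacetonato)difluoro(1,10-phenanthroline)scandium(III)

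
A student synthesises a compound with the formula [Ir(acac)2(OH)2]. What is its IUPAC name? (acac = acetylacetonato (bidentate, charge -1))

There is no counter-ion, so the complex is neutral overall.
Ligand charges: 2×acetylacetonato (-1 each), 2×hydroxo (-1 each); total -4. So Ir + (-4) = 0, giving Ir = +4.
Ligands are named alphabetically: acetylacetonato before hydroxo.

bis(acetylacetonato)dihydroxoiridium(IV)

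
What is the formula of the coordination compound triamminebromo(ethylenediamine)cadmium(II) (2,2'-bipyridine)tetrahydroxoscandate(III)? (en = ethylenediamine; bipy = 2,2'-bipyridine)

[CdBr(en)(NH3)3][Sc(bipy)(OH)4]

Cation [Cd…]: ligand charges -1, Cd(II) ⇒ ion charge 1+.
Anion [Sc…]: ligand charges -4, Sc(III) ⇒ ion charge 1−.
One 1+ cation balances one 1− anion.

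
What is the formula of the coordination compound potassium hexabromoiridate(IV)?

K2[IrBr6]

Ligands: 6 bromo (Br, -1). Ligand charge sum = -6.
With Ir in oxidation state +4, the complex ion is [Ir...]^2−.
Charge balance with potassium (+1) requires 1 complex ion per 2 potassium.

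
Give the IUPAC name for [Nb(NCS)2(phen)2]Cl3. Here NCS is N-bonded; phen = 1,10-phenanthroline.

The 3 chloride counter-ions carry a total charge of -3, so each complex ion is 3+.
Ligand charges: 2×isothiocyanato (-1 each), 2×1,10-phenanthroline (neutral); total -2. So Nb + (-2) = 3+, giving Nb = +5.
Ligands are named alphabetically: isothiocyanato before phenanthroline.

diisothiocyanatobis(1,10-phenanthroline)niobium(V) chloride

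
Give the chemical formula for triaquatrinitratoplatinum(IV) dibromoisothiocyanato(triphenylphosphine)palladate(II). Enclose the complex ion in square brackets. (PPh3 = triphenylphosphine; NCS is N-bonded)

Cation [Pt…]: ligand charges -3, Pt(IV) ⇒ ion charge 1+.
Anion [Pd…]: ligand charges -3, Pd(II) ⇒ ion charge 1−.
One 1+ cation balances one 1− anion.

[Pt(H2O)3(NO3)3][PdBr2(NCS)(PPh3)]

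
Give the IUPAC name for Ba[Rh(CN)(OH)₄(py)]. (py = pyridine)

barium cyanotetrahydroxo(pyridine)rhodate(III)

The 1 barium counter-ion carries a total charge of +2, so each complex ion is 2−.
Ligand charges: 1×pyridine (neutral), 1×cyano (-1 each), 4×hydroxo (-1 each); total -5. So Rh + (-5) = 2−, giving Rh = +3.
The complex ion is anionic, so rhodium takes the -ate form rhodate(III).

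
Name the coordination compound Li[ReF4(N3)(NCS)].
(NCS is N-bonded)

The 1 lithium counter-ion carries a total charge of +1, so each complex ion is 1−.
Ligand charges: 4×fluoro (-1 each), 1×azido (-1 each), 1×isothiocyanato (-1 each); total -6. So Re + (-6) = 1−, giving Re = +5.
Ligands are named alphabetically: azido before fluoro before isothiocyanato.
The complex ion is anionic, so rhenium takes the -ate form rhenate(V).

lithium azidotetrafluoroisothiocyanatorhenate(V)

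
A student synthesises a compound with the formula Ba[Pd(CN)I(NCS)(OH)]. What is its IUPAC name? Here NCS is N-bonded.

The 1 barium counter-ion carries a total charge of +2, so each complex ion is 2−.
Ligand charges: 1×isothiocyanato (-1 each), 1×cyano (-1 each), 1×iodo (-1 each), 1×hydroxo (-1 each); total -4. So Pd + (-4) = 2−, giving Pd = +2.
The complex ion is anionic, so palladium takes the -ate form palladate(II).

barium cyanohydroxoiodoisothiocyanatopalladate(II)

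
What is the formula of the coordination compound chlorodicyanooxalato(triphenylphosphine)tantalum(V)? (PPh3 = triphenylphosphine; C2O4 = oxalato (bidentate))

Ligands: 1 triphenylphosphine (PPh3, neutral), 2 cyano (CN, -1), 1 oxalato (C2O4, -2), 1 chloro (Cl, -1). Ligand charge sum = -5.
With Ta in oxidation state +5, the complex ion is [Ta...].

[Ta(C2O4)Cl(CN)2(PPh3)]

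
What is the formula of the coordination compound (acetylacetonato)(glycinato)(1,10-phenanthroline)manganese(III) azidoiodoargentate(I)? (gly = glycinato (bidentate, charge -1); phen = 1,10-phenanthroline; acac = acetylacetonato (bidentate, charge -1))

[Mn(acac)(gly)(phen)][AgI(N3)]

Cation [Mn…]: ligand charges -2, Mn(III) ⇒ ion charge 1+.
Anion [Ag…]: ligand charges -2, Ag(I) ⇒ ion charge 1−.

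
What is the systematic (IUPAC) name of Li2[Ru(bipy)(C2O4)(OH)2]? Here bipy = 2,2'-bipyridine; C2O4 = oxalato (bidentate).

lithium (2,2'-bipyridine)dihydroxooxalatoruthenate(II)

The 2 lithium counter-ions carry a total charge of +2, so each complex ion is 2−.
Ligand charges: 2×hydroxo (-1 each), 1×2,2'-bipyridine (neutral), 1×oxalato (-2 each); total -4. So Ru + (-4) = 2−, giving Ru = +2.
The complex ion is anionic, so ruthenium takes the -ate form ruthenate(II).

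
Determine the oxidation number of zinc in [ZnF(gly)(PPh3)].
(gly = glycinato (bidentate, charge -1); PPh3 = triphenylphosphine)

No counter-ion: the bracketed complex is neutral.
Ligand charges: 1×gly = -1; 1×PPh3 neutral; 1×F = -1; sum -2.
Zn + (-2) = 0 ⇒ Zn is +2.

+2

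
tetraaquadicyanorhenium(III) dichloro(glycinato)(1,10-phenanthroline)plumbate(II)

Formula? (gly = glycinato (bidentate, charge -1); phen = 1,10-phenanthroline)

[Re(CN)2(H2O)4][PbCl2(gly)(phen)]

Cation [Re…]: ligand charges -2, Re(III) ⇒ ion charge 1+.
Anion [Pb…]: ligand charges -3, Pb(II) ⇒ ion charge 1−.
One 1+ cation balances one 1− anion.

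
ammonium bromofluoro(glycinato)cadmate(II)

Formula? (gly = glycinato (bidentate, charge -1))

Ligands: 1 glycinato (gly, -1), 1 fluoro (F, -1), 1 bromo (Br, -1). Ligand charge sum = -3.
Charge balance with ammonium (+1) requires 1 complex ion per 1 ammonium.

NH4[CdBrF(gly)]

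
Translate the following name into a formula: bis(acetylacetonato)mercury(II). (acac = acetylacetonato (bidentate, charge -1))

[Hg(acac)2]

Ligands: 2 acetylacetonato (acac, -1). Ligand charge sum = -2.
With Hg in oxidation state +2, the complex ion is [Hg...].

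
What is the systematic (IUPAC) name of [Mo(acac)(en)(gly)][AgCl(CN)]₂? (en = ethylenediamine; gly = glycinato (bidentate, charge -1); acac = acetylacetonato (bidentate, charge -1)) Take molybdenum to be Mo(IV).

Both ions are complex: the cation is named first with the plain metal name, the anion second with the -ate form; each ion's ligands are alphabetised independently.
Mo is given as +4; the cation's ligand charges sum to -2, so the complex cation is 2+.
With 2 anions per cation, each anion must be 2/2 = 1−.
Anion: ligand charges sum to -2; for the ion to be 1−, Ag = +1.

(acetylacetonato)(ethylenediamine)(glycinato)molybdenum(IV) chlorocyanoargentate(I)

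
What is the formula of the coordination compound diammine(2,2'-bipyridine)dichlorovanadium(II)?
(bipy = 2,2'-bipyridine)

Ligands: 2 ammine (NH3, neutral), 1 2,2'-bipyridine (bipy, neutral), 2 chloro (Cl, -1). Ligand charge sum = -2.
With V in oxidation state +2, the complex ion is [V...].

[V(bipy)Cl2(NH3)2]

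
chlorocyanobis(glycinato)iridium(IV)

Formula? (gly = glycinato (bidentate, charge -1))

[IrCl(CN)(gly)2]

Ligands: 2 glycinato (gly, -1), 1 chloro (Cl, -1), 1 cyano (CN, -1). Ligand charge sum = -4.
With Ir in oxidation state +4, the complex ion is [Ir...].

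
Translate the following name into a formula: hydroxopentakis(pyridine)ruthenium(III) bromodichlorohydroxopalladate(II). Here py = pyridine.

[Ru(OH)(py)5][PdBrCl2(OH)]

Cation [Ru…]: ligand charges -1, Ru(III) ⇒ ion charge 2+.
Anion [Pd…]: ligand charges -4, Pd(II) ⇒ ion charge 2−.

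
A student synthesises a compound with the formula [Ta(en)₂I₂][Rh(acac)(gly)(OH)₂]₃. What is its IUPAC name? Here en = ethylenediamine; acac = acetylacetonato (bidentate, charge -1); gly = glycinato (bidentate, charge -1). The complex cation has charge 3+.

bis(ethylenediamine)diiodotantalum(V) (acetylacetonato)(glycinato)dihydroxorhodate(III)

Both ions are complex: the cation is named first with the plain metal name, the anion second with the -ate form; each ion's ligands are alphabetised independently.
The complex cation is given as 3+; its ligand charges sum to -2, so Ta = +5.
With 3 anions per cation, each anion must be 3/3 = 1−.
Anion: ligand charges sum to -4; for the ion to be 1−, Rh = +3.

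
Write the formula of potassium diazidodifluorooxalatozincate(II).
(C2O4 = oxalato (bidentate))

Ligands: 2 fluoro (F, -1), 1 oxalato (C2O4, -2), 2 azido (N3, -1). Ligand charge sum = -6.
With Zn in oxidation state +2, the complex ion is [Zn...]^4−.
Charge balance with potassium (+1) requires 1 complex ion per 4 potassium.

K4[Zn(C2O4)F2(N3)2]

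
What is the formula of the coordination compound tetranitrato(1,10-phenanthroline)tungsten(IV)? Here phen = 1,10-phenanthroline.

Ligands: 1 1,10-phenanthroline (phen, neutral), 4 nitrato (NO3, -1). Ligand charge sum = -4.
With W in oxidation state +4, the complex ion is [W...].

[W(NO3)4(phen)]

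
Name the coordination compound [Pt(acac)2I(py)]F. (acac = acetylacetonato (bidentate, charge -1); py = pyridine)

bis(acetylacetonato)iodo(pyridine)platinum(IV) fluoride

The 1 fluoride counter-ion carries a total charge of -1, so each complex ion is 1+.
Ligand charges: 2×acetylacetonato (-1 each), 1×iodo (-1 each), 1×pyridine (neutral); total -3. So Pt + (-3) = 1+, giving Pt = +4.
Ligands are named alphabetically: acetylacetonato before iodo before pyridine.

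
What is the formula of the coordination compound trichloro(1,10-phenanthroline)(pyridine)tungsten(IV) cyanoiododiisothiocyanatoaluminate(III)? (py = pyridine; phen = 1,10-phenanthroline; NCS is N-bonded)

[WCl3(phen)(py)][Al(CN)I(NCS)2]

Cation [W…]: ligand charges -3, W(IV) ⇒ ion charge 1+.
Anion [Al…]: ligand charges -4, Al(III) ⇒ ion charge 1−.
One 1+ cation balances one 1− anion.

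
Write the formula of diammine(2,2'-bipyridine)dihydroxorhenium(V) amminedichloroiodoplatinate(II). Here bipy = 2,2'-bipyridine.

Cation [Re…]: ligand charges -2, Re(V) ⇒ ion charge 3+.
Anion [Pt…]: ligand charges -3, Pt(II) ⇒ ion charge 1−.
One 3+ cation requires 3 of the 1− anion.

[Re(bipy)(NH3)2(OH)2][PtCl2I(NH3)]3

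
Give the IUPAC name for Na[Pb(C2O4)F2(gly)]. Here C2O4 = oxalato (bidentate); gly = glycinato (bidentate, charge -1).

sodium difluoro(glycinato)oxalatoplumbate(IV)

The 1 sodium counter-ion carries a total charge of +1, so each complex ion is 1−.
Ligand charges: 2×fluoro (-1 each), 1×oxalato (-2 each), 1×glycinato (-1 each); total -5. So Pb + (-5) = 1−, giving Pb = +4.
The complex ion is anionic, so lead takes the -ate form plumbate(IV).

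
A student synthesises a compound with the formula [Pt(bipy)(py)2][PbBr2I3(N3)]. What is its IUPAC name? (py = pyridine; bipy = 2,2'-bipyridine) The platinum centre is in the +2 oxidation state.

(2,2'-bipyridine)bis(pyridine)platinum(II) azidodibromotriiodoplumbate(IV)

Both ions are complex: the cation is named first with the plain metal name, the anion second with the -ate form; each ion's ligands are alphabetised independently.
Pt is given as +2; the cation's ligand charges sum to 0, so the complex cation is 2+.
A 1:1 salt means the anion carries the equal and opposite charge, 2−.
Anion: ligand charges sum to -6; for the ion to be 2−, Pb = +4.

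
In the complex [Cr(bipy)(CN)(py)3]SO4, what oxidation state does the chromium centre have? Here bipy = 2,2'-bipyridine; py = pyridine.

1 sulfate outside the brackets (-2 each) → the complex ion is 2+.
Ligand charges: 1×CN = -1; 1×bipy neutral; 3×py neutral; sum -1.
Cr + (-1) = 2+ ⇒ Cr is +3.

+3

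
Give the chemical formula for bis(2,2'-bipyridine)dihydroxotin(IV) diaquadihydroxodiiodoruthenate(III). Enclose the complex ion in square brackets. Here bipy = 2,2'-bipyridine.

Cation [Sn…]: ligand charges -2, Sn(IV) ⇒ ion charge 2+.
Anion [Ru…]: ligand charges -4, Ru(III) ⇒ ion charge 1−.
One 2+ cation requires 2 of the 1− anion.

[Sn(bipy)2(OH)2][Ru(H2O)2I2(OH)2]2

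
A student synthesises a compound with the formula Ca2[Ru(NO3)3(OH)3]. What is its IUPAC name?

calcium trihydroxotrinitratoruthenate(II)

The 2 calcium counter-ions carry a total charge of +4, so each complex ion is 4−.
Ligand charges: 3×nitrato (-1 each), 3×hydroxo (-1 each); total -6. So Ru + (-6) = 4−, giving Ru = +2.
Ligands are named alphabetically: hydroxo before nitrato.
The complex ion is anionic, so ruthenium takes the -ate form ruthenate(II).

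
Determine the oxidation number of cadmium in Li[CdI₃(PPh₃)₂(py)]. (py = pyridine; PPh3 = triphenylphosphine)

1 lithium outside the brackets (+1 each) → the complex ion is 1−.
Ligand charges: 1×py neutral; 2×PPh3 neutral; 3×I = -3; sum -3.
Cd + (-3) = 1− ⇒ Cd is +2.

+2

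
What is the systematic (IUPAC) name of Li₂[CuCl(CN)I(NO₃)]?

The 2 lithium counter-ions carry a total charge of +2, so each complex ion is 2−.
Ligand charges: 1×iodo (-1 each), 1×chloro (-1 each), 1×cyano (-1 each), 1×nitrato (-1 each); total -4. So Cu + (-4) = 2−, giving Cu = +2.
Ligands are named alphabetically: chloro before cyano before iodo before nitrato.
The complex ion is anionic, so copper takes the -ate form cuprate(II).

lithium chlorocyanoiodonitratocuprate(II)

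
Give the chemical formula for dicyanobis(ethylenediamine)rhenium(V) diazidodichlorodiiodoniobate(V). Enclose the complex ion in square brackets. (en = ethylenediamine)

Cation [Re…]: ligand charges -2, Re(V) ⇒ ion charge 3+.
Anion [Nb…]: ligand charges -6, Nb(V) ⇒ ion charge 1−.

[Re(CN)2(en)2][NbCl2I2(N3)2]3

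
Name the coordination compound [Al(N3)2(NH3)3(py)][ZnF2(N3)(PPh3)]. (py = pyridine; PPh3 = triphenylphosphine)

triamminediazido(pyridine)aluminium(III) azidodifluoro(triphenylphosphine)zincate(II)

Both ions are complex: the cation is named first with the plain metal name, the anion second with the -ate form; each ion's ligands are alphabetised independently.
Zinc is always +2 in its complexes; the anion's ligand charges sum to -3, so the complex anion is 1−.
A 1:1 salt means the cation carries the equal and opposite charge, 1+.
Cation: ligand charges sum to -2; for the ion to be 1+, Al = +3.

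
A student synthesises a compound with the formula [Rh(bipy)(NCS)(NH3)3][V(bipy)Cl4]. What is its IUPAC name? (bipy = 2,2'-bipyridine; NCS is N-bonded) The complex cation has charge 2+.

triammine(2,2'-bipyridine)isothiocyanatorhodium(III) (2,2'-bipyridine)tetrachlorovanadate(II)

The complex cation is given as 2+; its ligand charges sum to -1, so Rh = +3.
A 1:1 salt means the anion carries the equal and opposite charge, 2−.
Anion: ligand charges sum to -4; for the ion to be 2−, V = +2.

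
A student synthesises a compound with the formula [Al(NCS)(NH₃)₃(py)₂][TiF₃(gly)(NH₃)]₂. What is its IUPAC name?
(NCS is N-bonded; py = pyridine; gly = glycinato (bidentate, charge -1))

triammineisothiocyanatobis(pyridine)aluminium(III) amminetrifluoro(glycinato)titanate(III)

Both ions are complex: the cation is named first with the plain metal name, the anion second with the -ate form; each ion's ligands are alphabetised independently.
Aluminium is always +3 in its complexes; the cation's ligand charges sum to -1, so the complex cation is 2+.
With 2 anions per cation, each anion must be 2/2 = 1−.
Anion: ligand charges sum to -4; for the ion to be 1−, Ti = +3.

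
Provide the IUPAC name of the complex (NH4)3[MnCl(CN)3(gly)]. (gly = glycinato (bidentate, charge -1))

The 3 ammonium counter-ions carry a total charge of +3, so each complex ion is 3−.
Ligand charges: 3×cyano (-1 each), 1×chloro (-1 each), 1×glycinato (-1 each); total -5. So Mn + (-5) = 3−, giving Mn = +2.
The complex ion is anionic, so manganese takes the -ate form manganate(II).

ammonium chlorotricyano(glycinato)manganate(II)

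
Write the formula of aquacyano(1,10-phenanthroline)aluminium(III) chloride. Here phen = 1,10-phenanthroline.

[Al(CN)(H2O)(phen)]Cl2

Ligands: 1 aqua (H2O, neutral), 1 cyano (CN, -1), 1 1,10-phenanthroline (phen, neutral). Ligand charge sum = -1.
Charge balance with chloride (-1) requires 1 complex ion per 2 chloride.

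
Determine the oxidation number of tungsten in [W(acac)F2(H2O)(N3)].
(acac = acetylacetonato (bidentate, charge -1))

+4

No counter-ion: the bracketed complex is neutral.
Ligand charges: 1×N3 = -1; 2×F = -2; 1×acac = -1; 1×H2O neutral; sum -4.
W + (-4) = 0 ⇒ W is +4.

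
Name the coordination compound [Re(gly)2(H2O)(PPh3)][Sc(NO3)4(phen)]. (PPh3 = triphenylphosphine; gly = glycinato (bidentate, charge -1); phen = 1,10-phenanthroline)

aquabis(glycinato)(triphenylphosphine)rhenium(III) tetranitrato(1,10-phenanthroline)scandate(III)

Both ions are complex: the cation is named first with the plain metal name, the anion second with the -ate form; each ion's ligands are alphabetised independently.
Scandium is always +3 in its complexes; the anion's ligand charges sum to -4, so the complex anion is 1−.
A 1:1 salt means the cation carries the equal and opposite charge, 1+.
Cation: ligand charges sum to -2; for the ion to be 1+, Re = +3.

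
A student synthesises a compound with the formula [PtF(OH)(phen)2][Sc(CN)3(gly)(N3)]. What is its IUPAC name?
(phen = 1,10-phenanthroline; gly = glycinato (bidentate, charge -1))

Both ions are complex: the cation is named first with the plain metal name, the anion second with the -ate form; each ion's ligands are alphabetised independently.
Scandium is always +3 in its complexes; the anion's ligand charges sum to -5, so the complex anion is 2−.
A 1:1 salt means the cation carries the equal and opposite charge, 2+.
Cation: ligand charges sum to -2; for the ion to be 2+, Pt = +4.

fluorohydroxobis(1,10-phenanthroline)platinum(IV) azidotricyano(glycinato)scandate(III)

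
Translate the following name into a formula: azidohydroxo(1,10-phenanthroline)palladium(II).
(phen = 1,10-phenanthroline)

Ligands: 1 hydroxo (OH, -1), 1 azido (N3, -1), 1 1,10-phenanthroline (phen, neutral). Ligand charge sum = -2.
With Pd in oxidation state +2, the complex ion is [Pd...].

[Pd(N3)(OH)(phen)]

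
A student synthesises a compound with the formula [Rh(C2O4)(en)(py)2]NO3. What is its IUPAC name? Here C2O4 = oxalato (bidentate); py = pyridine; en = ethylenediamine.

(ethylenediamine)oxalatobis(pyridine)rhodium(III) nitrate

The 1 nitrate counter-ion carries a total charge of -1, so each complex ion is 1+.
Ligand charges: 1×oxalato (-2 each), 2×pyridine (neutral), 1×ethylenediamine (neutral); total -2. So Rh + (-2) = 1+, giving Rh = +3.
Ligands are named alphabetically: ethylenediamine before oxalato before pyridine.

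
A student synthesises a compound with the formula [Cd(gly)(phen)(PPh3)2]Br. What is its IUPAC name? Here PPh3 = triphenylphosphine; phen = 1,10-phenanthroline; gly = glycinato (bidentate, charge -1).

The 1 bromide counter-ion carries a total charge of -1, so each complex ion is 1+.
Ligand charges: 2×triphenylphosphine (neutral), 1×1,10-phenanthroline (neutral), 1×glycinato (-1 each); total -1. So Cd + (-1) = 1+, giving Cd = +2.
Ligands are named alphabetically: glycinato before phenanthroline before triphenylphosphine.

(glycinato)(1,10-phenanthroline)bis(triphenylphosphine)cadmium(II) bromide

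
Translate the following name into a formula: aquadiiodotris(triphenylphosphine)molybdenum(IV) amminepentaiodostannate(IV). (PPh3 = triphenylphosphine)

[Mo(H2O)I2(PPh3)3][SnI5(NH3)]2

Cation [Mo…]: ligand charges -2, Mo(IV) ⇒ ion charge 2+.
Anion [Sn…]: ligand charges -5, Sn(IV) ⇒ ion charge 1−.
One 2+ cation requires 2 of the 1− anion.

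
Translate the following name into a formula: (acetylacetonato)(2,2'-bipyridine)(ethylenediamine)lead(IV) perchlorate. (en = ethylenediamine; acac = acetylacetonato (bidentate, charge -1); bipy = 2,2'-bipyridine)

Ligands: 1 ethylenediamine (en, neutral), 1 acetylacetonato (acac, -1), 1 2,2'-bipyridine (bipy, neutral). Ligand charge sum = -1.
Charge balance with perchlorate (-1) requires 1 complex ion per 3 perchlorate.

[Pb(acac)(bipy)(en)](ClO4)3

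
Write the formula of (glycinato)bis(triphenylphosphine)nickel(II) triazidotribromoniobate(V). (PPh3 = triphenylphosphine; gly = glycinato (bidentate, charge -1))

[Ni(gly)(PPh3)2][NbBr3(N3)3]

Cation [Ni…]: ligand charges -1, Ni(II) ⇒ ion charge 1+.
Anion [Nb…]: ligand charges -6, Nb(V) ⇒ ion charge 1−.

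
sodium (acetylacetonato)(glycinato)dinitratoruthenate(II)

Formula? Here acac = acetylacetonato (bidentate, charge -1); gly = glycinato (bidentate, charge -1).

Na2[Ru(acac)(gly)(NO3)2]

Ligands: 1 acetylacetonato (acac, -1), 2 nitrato (NO3, -1), 1 glycinato (gly, -1). Ligand charge sum = -4.
Charge balance with sodium (+1) requires 1 complex ion per 2 sodium.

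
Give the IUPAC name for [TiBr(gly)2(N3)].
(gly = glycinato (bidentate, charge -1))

azidobromobis(glycinato)titanium(IV)

There is no counter-ion, so the complex is neutral overall.
Ligand charges: 2×glycinato (-1 each), 1×bromo (-1 each), 1×azido (-1 each); total -4. So Ti + (-4) = 0, giving Ti = +4.
Ligands are named alphabetically: azido before bromo before glycinato.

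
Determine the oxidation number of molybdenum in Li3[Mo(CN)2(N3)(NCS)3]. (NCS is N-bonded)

+3

3 lithium outside the brackets (+1 each) → the complex ion is 3−.
Ligand charges: 3×NCS = -3; 2×CN = -2; 1×N3 = -1; sum -6.
Mo + (-6) = 3− ⇒ Mo is +3.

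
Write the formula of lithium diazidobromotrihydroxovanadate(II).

Li4[VBr(N3)2(OH)3]

Ligands: 2 azido (N3, -1), 3 hydroxo (OH, -1), 1 bromo (Br, -1). Ligand charge sum = -6.
With V in oxidation state +2, the complex ion is [V...]^4−.
Charge balance with lithium (+1) requires 1 complex ion per 4 lithium.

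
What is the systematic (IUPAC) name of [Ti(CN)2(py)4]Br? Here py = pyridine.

dicyanotetrakis(pyridine)titanium(III) bromide

The 1 bromide counter-ion carries a total charge of -1, so each complex ion is 1+.
Ligand charges: 2×cyano (-1 each), 4×pyridine (neutral); total -2. So Ti + (-2) = 1+, giving Ti = +3.
Ligands are named alphabetically: cyano before pyridine.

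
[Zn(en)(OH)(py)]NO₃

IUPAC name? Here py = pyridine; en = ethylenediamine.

(ethylenediamine)hydroxo(pyridine)zinc(II) nitrate

The 1 nitrate counter-ion carries a total charge of -1, so each complex ion is 1+.
Ligand charges: 1×pyridine (neutral), 1×hydroxo (-1 each), 1×ethylenediamine (neutral); total -1. So Zn + (-1) = 1+, giving Zn = +2.
Ligands are named alphabetically: ethylenediamine before hydroxo before pyridine.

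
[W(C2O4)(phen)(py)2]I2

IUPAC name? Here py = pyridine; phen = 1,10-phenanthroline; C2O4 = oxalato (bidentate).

The 2 iodide counter-ions carry a total charge of -2, so each complex ion is 2+.
Ligand charges: 2×pyridine (neutral), 1×1,10-phenanthroline (neutral), 1×oxalato (-2 each); total -2. So W + (-2) = 2+, giving W = +4.
Ligands are named alphabetically: oxalato before phenanthroline before pyridine.

oxalato(1,10-phenanthroline)bis(pyridine)tungsten(IV) iodide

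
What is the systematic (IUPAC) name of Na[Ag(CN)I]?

The 1 sodium counter-ion carries a total charge of +1, so each complex ion is 1−.
Ligand charges: 1×cyano (-1 each), 1×iodo (-1 each); total -2. So Ag + (-2) = 1−, giving Ag = +1.
Ligands are named alphabetically: cyano before iodo.
The complex ion is anionic, so silver takes the -ate form argentate(I).

sodium cyanoiodoargentate(I)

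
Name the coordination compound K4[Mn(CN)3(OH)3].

potassium tricyanotrihydroxomanganate(II)

The 4 potassium counter-ions carry a total charge of +4, so each complex ion is 4−.
Ligand charges: 3×hydroxo (-1 each), 3×cyano (-1 each); total -6. So Mn + (-6) = 4−, giving Mn = +2.
Ligands are named alphabetically: cyano before hydroxo.
The complex ion is anionic, so manganese takes the -ate form manganate(II).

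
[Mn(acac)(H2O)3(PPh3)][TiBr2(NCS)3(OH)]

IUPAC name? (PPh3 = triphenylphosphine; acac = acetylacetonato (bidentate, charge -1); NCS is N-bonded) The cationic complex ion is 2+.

Both ions are complex: the cation is named first with the plain metal name, the anion second with the -ate form; each ion's ligands are alphabetised independently.
The complex cation is given as 2+; its ligand charges sum to -1, so Mn = +3.
A 1:1 salt means the anion carries the equal and opposite charge, 2−.
Anion: ligand charges sum to -6; for the ion to be 2−, Ti = +4.

(acetylacetonato)triaqua(triphenylphosphine)manganese(III) dibromohydroxotriisothiocyanatotitanate(IV)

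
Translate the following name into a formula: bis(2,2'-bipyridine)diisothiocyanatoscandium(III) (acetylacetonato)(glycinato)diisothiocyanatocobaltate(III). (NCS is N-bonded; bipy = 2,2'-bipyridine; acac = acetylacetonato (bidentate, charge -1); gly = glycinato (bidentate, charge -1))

[Sc(bipy)2(NCS)2][Co(acac)(gly)(NCS)2]

Cation [Sc…]: ligand charges -2, Sc(III) ⇒ ion charge 1+.
Anion [Co…]: ligand charges -4, Co(III) ⇒ ion charge 1−.
One 1+ cation balances one 1− anion.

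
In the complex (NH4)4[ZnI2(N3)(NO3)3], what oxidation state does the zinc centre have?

+2

4 ammonium outside the brackets (+1 each) → the complex ion is 4−.
Ligand charges: 2×I = -2; 1×N3 = -1; 3×NO3 = -3; sum -6.
Zn + (-6) = 4− ⇒ Zn is +2.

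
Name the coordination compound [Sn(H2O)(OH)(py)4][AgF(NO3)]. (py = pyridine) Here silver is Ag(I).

Ag is given as +1; the anion's ligand charges sum to -2, so the complex anion is 1−.
A 1:1 salt means the cation carries the equal and opposite charge, 1+.
Cation: ligand charges sum to -1; for the ion to be 1+, Sn = +2.

aquahydroxotetrakis(pyridine)tin(II) fluoronitratoargentate(I)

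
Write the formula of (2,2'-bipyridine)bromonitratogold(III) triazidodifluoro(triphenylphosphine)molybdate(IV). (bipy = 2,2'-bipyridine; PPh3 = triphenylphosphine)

[Au(bipy)Br(NO3)][MoF2(N3)3(PPh3)]

Cation [Au…]: ligand charges -2, Au(III) ⇒ ion charge 1+.
Anion [Mo…]: ligand charges -5, Mo(IV) ⇒ ion charge 1−.
One 1+ cation balances one 1− anion.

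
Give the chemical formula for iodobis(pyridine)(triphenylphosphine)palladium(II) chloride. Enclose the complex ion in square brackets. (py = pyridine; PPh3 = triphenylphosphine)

[PdI(PPh3)(py)2]Cl

Ligands: 2 pyridine (py, neutral), 1 triphenylphosphine (PPh3, neutral), 1 iodo (I, -1). Ligand charge sum = -1.
With Pd in oxidation state +2, the complex ion is [Pd...]^1+.
Charge balance with chloride (-1) requires 1 complex ion per 1 chloride.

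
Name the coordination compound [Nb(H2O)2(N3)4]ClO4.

The 1 perchlorate counter-ion carries a total charge of -1, so each complex ion is 1+.
Ligand charges: 2×aqua (neutral), 4×azido (-1 each); total -4. So Nb + (-4) = 1+, giving Nb = +5.
Ligands are named alphabetically: aqua before azido.

diaquatetraazidoniobium(V) perchlorate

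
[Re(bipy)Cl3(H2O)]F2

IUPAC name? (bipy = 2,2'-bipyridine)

The 2 fluoride counter-ions carry a total charge of -2, so each complex ion is 2+.
Ligand charges: 1×aqua (neutral), 1×2,2'-bipyridine (neutral), 3×chloro (-1 each); total -3. So Re + (-3) = 2+, giving Re = +5.
Ligands are named alphabetically: aqua before bipyridine before chloro.

aqua(2,2'-bipyridine)trichlororhenium(V) fluoride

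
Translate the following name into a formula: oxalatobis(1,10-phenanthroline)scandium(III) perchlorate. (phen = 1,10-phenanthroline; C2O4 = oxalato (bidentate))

Ligands: 2 1,10-phenanthroline (phen, neutral), 1 oxalato (C2O4, -2). Ligand charge sum = -2.
With Sc in oxidation state +3, the complex ion is [Sc...]^1+.
Charge balance with perchlorate (-1) requires 1 complex ion per 1 perchlorate.

[Sc(C2O4)(phen)2]ClO4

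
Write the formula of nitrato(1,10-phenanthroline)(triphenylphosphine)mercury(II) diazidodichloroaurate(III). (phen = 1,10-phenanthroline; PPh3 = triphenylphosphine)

Cation [Hg…]: ligand charges -1, Hg(II) ⇒ ion charge 1+.
Anion [Au…]: ligand charges -4, Au(III) ⇒ ion charge 1−.
One 1+ cation balances one 1− anion.

[Hg(NO3)(phen)(PPh3)][AuCl2(N3)2]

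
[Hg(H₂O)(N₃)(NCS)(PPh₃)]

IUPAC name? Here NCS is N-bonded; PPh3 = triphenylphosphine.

There is no counter-ion, so the complex is neutral overall.
Ligand charges: 1×aqua (neutral), 1×isothiocyanato (-1 each), 1×triphenylphosphine (neutral), 1×azido (-1 each); total -2. So Hg + (-2) = 0, giving Hg = +2.
Ligands are named alphabetically: aqua before azido before isothiocyanato before triphenylphosphine.

aquaazidoisothiocyanato(triphenylphosphine)mercury(II)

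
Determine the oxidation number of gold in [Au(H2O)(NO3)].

+1

No counter-ion: the bracketed complex is neutral.
Ligand charges: 1×H2O neutral; 1×NO3 = -1; sum -1.
Au + (-1) = 0 ⇒ Au is +1.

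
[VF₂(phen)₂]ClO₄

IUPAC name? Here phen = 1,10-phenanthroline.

The 1 perchlorate counter-ion carries a total charge of -1, so each complex ion is 1+.
Ligand charges: 2×1,10-phenanthroline (neutral), 2×fluoro (-1 each); total -2. So V + (-2) = 1+, giving V = +3.
Ligands are named alphabetically: fluoro before phenanthroline.

difluorobis(1,10-phenanthroline)vanadium(III) perchlorate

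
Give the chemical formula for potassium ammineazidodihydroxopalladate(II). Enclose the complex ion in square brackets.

Ligands: 1 azido (N3, -1), 1 ammine (NH3, neutral), 2 hydroxo (OH, -1). Ligand charge sum = -3.
With Pd in oxidation state +2, the complex ion is [Pd...]^1−.
Charge balance with potassium (+1) requires 1 complex ion per 1 potassium.

K[Pd(N3)(NH3)(OH)2]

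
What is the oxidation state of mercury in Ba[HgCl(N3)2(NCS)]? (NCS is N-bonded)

+2

1 barium outside the brackets (+2 each) → the complex ion is 2−.
Ligand charges: 1×NCS = -1; 1×Cl = -1; 2×N3 = -2; sum -4.
Hg + (-4) = 2− ⇒ Hg is +2.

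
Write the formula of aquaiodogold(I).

[Au(H2O)I]

Ligands: 1 aqua (H2O, neutral), 1 iodo (I, -1). Ligand charge sum = -1.
With Au in oxidation state +1, the complex ion is [Au...].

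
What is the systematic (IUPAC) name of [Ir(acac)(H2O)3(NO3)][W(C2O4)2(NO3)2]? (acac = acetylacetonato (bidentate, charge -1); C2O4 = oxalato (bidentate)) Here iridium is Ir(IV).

Ir is given as +4; the cation's ligand charges sum to -2, so the complex cation is 2+.
A 1:1 salt means the anion carries the equal and opposite charge, 2−.
Anion: ligand charges sum to -6; for the ion to be 2−, W = +4.

(acetylacetonato)triaquanitratoiridium(IV) dinitratodioxalatotungstate(IV)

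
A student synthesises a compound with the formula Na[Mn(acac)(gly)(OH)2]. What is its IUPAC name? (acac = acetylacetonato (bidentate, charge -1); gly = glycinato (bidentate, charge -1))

The 1 sodium counter-ion carries a total charge of +1, so each complex ion is 1−.
Ligand charges: 1×acetylacetonato (-1 each), 1×glycinato (-1 each), 2×hydroxo (-1 each); total -4. So Mn + (-4) = 1−, giving Mn = +3.
Ligands are named alphabetically: acetylacetonato before glycinato before hydroxo.
The complex ion is anionic, so manganese takes the -ate form manganate(III).

sodium (acetylacetonato)(glycinato)dihydroxomanganate(III)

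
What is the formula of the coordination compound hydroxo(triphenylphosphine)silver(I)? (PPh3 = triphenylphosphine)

Ligands: 1 hydroxo (OH, -1), 1 triphenylphosphine (PPh3, neutral). Ligand charge sum = -1.
With Ag in oxidation state +1, the complex ion is [Ag...].

[Ag(OH)(PPh3)]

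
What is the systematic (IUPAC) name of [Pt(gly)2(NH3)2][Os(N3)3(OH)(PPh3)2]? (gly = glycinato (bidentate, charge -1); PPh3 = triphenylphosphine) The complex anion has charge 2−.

The complex anion is given as 2−; its ligand charges sum to -4, so Os = +2.
A 1:1 salt means the cation carries the equal and opposite charge, 2+.
Cation: ligand charges sum to -2; for the ion to be 2+, Pt = +4.

diamminebis(glycinato)platinum(IV) triazidohydroxobis(triphenylphosphine)osmate(II)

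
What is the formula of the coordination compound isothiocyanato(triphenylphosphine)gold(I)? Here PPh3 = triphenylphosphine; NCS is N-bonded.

Ligands: 1 triphenylphosphine (PPh3, neutral), 1 isothiocyanato (NCS, -1). Ligand charge sum = -1.
With Au in oxidation state +1, the complex ion is [Au...].

[Au(NCS)(PPh3)]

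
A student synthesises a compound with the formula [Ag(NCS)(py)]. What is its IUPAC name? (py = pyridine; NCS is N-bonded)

There is no counter-ion, so the complex is neutral overall.
Ligand charges: 1×pyridine (neutral), 1×isothiocyanato (-1 each); total -1. So Ag + (-1) = 0, giving Ag = +1.
Ligands are named alphabetically: isothiocyanato before pyridine.

isothiocyanato(pyridine)silver(I)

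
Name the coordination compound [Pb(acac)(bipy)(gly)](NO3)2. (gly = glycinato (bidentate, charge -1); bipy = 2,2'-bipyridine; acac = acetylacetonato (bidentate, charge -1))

The 2 nitrate counter-ions carry a total charge of -2, so each complex ion is 2+.
Ligand charges: 1×glycinato (-1 each), 1×2,2'-bipyridine (neutral), 1×acetylacetonato (-1 each); total -2. So Pb + (-2) = 2+, giving Pb = +4.
Ligands are named alphabetically: acetylacetonato before bipyridine before glycinato.

(acetylacetonato)(2,2'-bipyridine)(glycinato)lead(IV) nitrate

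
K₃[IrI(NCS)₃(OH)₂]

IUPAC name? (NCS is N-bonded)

The 3 potassium counter-ions carry a total charge of +3, so each complex ion is 3−.
Ligand charges: 3×isothiocyanato (-1 each), 1×iodo (-1 each), 2×hydroxo (-1 each); total -6. So Ir + (-6) = 3−, giving Ir = +3.
The complex ion is anionic, so iridium takes the -ate form iridate(III).

potassium dihydroxoiodotriisothiocyanatoiridate(III)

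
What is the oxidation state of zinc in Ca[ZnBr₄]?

+2

1 calcium outside the brackets (+2 each) → the complex ion is 2−.
Ligand charges: 4×Br = -4; sum -4.
Zn + (-4) = 2− ⇒ Zn is +2.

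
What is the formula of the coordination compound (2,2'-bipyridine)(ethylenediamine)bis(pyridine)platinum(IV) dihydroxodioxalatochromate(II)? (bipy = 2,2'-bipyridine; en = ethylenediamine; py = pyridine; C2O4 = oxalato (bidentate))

Cation [Pt…]: ligand charges 0, Pt(IV) ⇒ ion charge 4+.
Anion [Cr…]: ligand charges -6, Cr(II) ⇒ ion charge 4−.
One 4+ cation balances one 4− anion.

[Pt(bipy)(en)(py)2][Cr(C2O4)2(OH)2]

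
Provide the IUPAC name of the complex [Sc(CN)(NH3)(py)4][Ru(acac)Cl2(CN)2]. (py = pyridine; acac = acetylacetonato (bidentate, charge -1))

Both ions are complex: the cation is named first with the plain metal name, the anion second with the -ate form; each ion's ligands are alphabetised independently.
Scandium is always +3 in its complexes; the cation's ligand charges sum to -1, so the complex cation is 2+.
A 1:1 salt means the anion carries the equal and opposite charge, 2−.
Anion: ligand charges sum to -5; for the ion to be 2−, Ru = +3.

amminecyanotetrakis(pyridine)scandium(III) (acetylacetonato)dichlorodicyanoruthenate(III)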